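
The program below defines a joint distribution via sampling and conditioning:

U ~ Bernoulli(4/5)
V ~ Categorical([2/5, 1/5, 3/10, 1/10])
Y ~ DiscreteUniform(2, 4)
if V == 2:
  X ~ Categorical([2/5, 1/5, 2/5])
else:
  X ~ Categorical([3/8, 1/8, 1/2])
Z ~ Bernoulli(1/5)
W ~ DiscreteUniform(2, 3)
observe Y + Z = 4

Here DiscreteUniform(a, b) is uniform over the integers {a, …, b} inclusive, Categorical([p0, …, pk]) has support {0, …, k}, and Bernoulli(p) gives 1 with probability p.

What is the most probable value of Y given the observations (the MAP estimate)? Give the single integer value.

Enumerate traces; 96 have nonzero weight after conditioning:
  (U=0, V=0, Y=3, X=0, Z=1, W=2) weight 1/1000
  (U=0, V=0, Y=3, X=0, Z=1, W=3) weight 1/1000
  (U=0, V=0, Y=3, X=1, Z=1, W=2) weight 1/3000
  (U=0, V=0, Y=3, X=1, Z=1, W=3) weight 1/3000
  (U=0, V=0, Y=3, X=2, Z=1, W=2) weight 1/750
  (U=0, V=0, Y=3, X=2, Z=1, W=3) weight 1/750
  (U=0, V=0, Y=4, X=0, Z=0, W=2) weight 1/250
  (U=0, V=0, Y=4, X=0, Z=0, W=3) weight 1/250
  … 88 more
Group by Y:
  weight(Y=3) = 1/15
  weight(Y=4) = 4/15
Total weight = 1/15 + 4/15 = 1/3
P(Y=3 | obs) = 1/15 / 1/3 = 1/5
P(Y=4 | obs) = 4/15 / 1/3 = 4/5
argmax = 4

argmax_v P(Y = v | obs) = 4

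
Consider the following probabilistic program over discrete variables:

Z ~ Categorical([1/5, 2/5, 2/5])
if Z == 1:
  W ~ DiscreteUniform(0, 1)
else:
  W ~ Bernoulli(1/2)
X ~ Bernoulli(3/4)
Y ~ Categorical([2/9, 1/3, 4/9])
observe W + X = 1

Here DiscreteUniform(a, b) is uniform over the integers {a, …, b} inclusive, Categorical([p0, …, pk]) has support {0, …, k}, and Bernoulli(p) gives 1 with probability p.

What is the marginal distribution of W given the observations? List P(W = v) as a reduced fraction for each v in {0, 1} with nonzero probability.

P(W=0) = 3/4, P(W=1) = 1/4

Enumerate traces; 18 have nonzero weight after conditioning:
  (Z=0, W=0, X=1, Y=0) weight 1/60
  (Z=0, W=0, X=1, Y=1) weight 1/40
  (Z=0, W=0, X=1, Y=2) weight 1/30
  (Z=0, W=1, X=0, Y=0) weight 1/180
  (Z=0, W=1, X=0, Y=1) weight 1/120
  (Z=0, W=1, X=0, Y=2) weight 1/90
  (Z=1, W=0, X=1, Y=0) weight 1/30
  (Z=1, W=0, X=1, Y=1) weight 1/20
  … 10 more
Group by W:
  weight(W=0) = 3/8
  weight(W=1) = 1/8
Total weight = 3/8 + 1/8 = 1/2
P(W=0 | obs) = 3/8 / 1/2 = 3/4
P(W=1 | obs) = 1/8 / 1/2 = 1/4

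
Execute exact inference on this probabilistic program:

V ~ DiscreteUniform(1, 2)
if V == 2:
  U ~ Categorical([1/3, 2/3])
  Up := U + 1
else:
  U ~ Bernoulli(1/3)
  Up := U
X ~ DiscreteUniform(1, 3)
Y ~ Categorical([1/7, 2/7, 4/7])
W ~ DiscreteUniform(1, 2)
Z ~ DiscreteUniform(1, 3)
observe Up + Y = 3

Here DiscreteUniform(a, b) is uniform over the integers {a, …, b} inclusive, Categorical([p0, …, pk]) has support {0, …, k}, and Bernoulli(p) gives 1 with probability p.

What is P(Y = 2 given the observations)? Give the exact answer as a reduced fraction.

P(Y = 2 | obs) = 2/3

Enumerate traces; 54 have nonzero weight after conditioning:
  (V=1, U=1, X=1, Y=2, W=1, Z=1) weight 1/189
  (V=1, U=1, X=1, Y=2, W=1, Z=2) weight 1/189
  (V=1, U=1, X=1, Y=2, W=1, Z=3) weight 1/189
  (V=1, U=1, X=1, Y=2, W=2, Z=1) weight 1/189
  (V=1, U=1, X=1, Y=2, W=2, Z=2) weight 1/189
  (V=1, U=1, X=1, Y=2, W=2, Z=3) weight 1/189
  (V=1, U=1, X=2, Y=2, W=1, Z=1) weight 1/189
  (V=1, U=1, X=2, Y=2, W=1, Z=2) weight 1/189
  (V=2, U=1, X=1, Y=1, W=1, Z=1) weight 1/189
  … 45 more
Group by Y:
  weight(Y=1) = 2/21
  weight(Y=2) = 4/21
Total weight = 2/21 + 4/21 = 2/7
P(Y=1 | obs) = 2/21 / 2/7 = 1/3
P(Y=2 | obs) = 4/21 / 2/7 = 2/3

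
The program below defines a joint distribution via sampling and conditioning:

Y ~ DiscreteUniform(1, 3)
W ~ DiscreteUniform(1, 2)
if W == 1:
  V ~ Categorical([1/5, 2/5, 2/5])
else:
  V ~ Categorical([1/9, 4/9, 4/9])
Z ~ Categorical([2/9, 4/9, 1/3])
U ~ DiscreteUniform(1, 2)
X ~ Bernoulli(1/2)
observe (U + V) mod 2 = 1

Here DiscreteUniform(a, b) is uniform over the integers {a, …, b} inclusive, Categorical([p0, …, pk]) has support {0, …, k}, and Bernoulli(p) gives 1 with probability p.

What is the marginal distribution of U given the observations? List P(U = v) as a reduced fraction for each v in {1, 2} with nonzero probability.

Enumerate traces; 108 have nonzero weight after conditioning:
  (Y=1, W=1, V=0, Z=0, U=1, X=0) weight 1/540
  (Y=1, W=1, V=0, Z=0, U=1, X=1) weight 1/540
  (Y=1, W=1, V=0, Z=1, U=1, X=0) weight 1/270
  (Y=1, W=1, V=0, Z=1, U=1, X=1) weight 1/270
  (Y=1, W=1, V=0, Z=2, U=1, X=0) weight 1/360
  (Y=1, W=1, V=0, Z=2, U=1, X=1) weight 1/360
  (Y=1, W=1, V=1, Z=0, U=2, X=0) weight 1/270
  (Y=1, W=1, V=1, Z=0, U=2, X=1) weight 1/270
  … 100 more
Group by U:
  weight(U=1) = 13/45
  weight(U=2) = 19/90
Total weight = 13/45 + 19/90 = 1/2
P(U=1 | obs) = 13/45 / 1/2 = 26/45
P(U=2 | obs) = 19/90 / 1/2 = 19/45

P(U=1) = 26/45, P(U=2) = 19/45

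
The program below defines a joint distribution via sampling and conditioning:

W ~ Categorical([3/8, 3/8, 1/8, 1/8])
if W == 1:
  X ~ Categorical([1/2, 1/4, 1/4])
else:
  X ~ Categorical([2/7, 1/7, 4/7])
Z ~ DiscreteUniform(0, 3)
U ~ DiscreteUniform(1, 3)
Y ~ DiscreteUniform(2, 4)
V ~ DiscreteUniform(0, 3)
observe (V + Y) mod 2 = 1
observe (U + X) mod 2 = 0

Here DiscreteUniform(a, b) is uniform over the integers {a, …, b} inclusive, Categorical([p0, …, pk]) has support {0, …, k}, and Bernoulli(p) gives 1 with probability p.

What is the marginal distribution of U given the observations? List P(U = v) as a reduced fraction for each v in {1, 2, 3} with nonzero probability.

Enumerate traces; 384 have nonzero weight after conditioning:
  (W=0, X=0, Z=0, U=2, Y=2, V=1) weight 1/1344
  (W=0, X=0, Z=0, U=2, Y=2, V=3) weight 1/1344
  (W=0, X=0, Z=0, U=2, Y=3, V=0) weight 1/1344
  (W=0, X=0, Z=0, U=2, Y=3, V=2) weight 1/1344
  (W=0, X=0, Z=0, U=2, Y=4, V=1) weight 1/1344
  (W=0, X=0, Z=0, U=2, Y=4, V=3) weight 1/1344
  (W=0, X=0, Z=1, U=2, Y=2, V=1) weight 1/1344
  (W=0, X=0, Z=1, U=2, Y=2, V=3) weight 1/1344
  (W=0, X=1, Z=0, U=1, Y=2, V=1) weight 1/2688
  (W=0, X=1, Z=0, U=3, Y=2, V=1) weight 1/2688
  … 374 more
Group by U:
  weight(U=1) = 41/1344
  weight(U=2) = 61/448
  weight(U=3) = 41/1344
Total weight = 41/1344 + 61/448 + 41/1344 = 265/1344
P(U=1 | obs) = 41/1344 / 265/1344 = 41/265
P(U=2 | obs) = 61/448 / 265/1344 = 183/265
P(U=3 | obs) = 41/1344 / 265/1344 = 41/265

P(U=1) = 41/265, P(U=2) = 183/265, P(U=3) = 41/265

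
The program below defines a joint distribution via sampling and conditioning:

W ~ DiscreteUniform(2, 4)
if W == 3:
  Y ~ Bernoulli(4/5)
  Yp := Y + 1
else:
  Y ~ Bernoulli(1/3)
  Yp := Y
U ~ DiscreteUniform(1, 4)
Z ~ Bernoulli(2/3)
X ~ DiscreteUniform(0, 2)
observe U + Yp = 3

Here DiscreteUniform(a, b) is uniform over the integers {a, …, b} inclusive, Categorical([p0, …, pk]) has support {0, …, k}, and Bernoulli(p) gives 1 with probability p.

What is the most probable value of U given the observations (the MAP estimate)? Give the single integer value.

argmax_v P(U = v | obs) = 3

Enumerate traces; 36 have nonzero weight after conditioning:
  (W=2, Y=0, U=3, Z=0, X=0) weight 1/162
  (W=2, Y=0, U=3, Z=0, X=1) weight 1/162
  (W=2, Y=0, U=3, Z=0, X=2) weight 1/162
  (W=2, Y=0, U=3, Z=1, X=0) weight 1/81
  (W=2, Y=0, U=3, Z=1, X=1) weight 1/81
  (W=2, Y=0, U=3, Z=1, X=2) weight 1/81
  (W=2, Y=1, U=2, Z=0, X=0) weight 1/324
  (W=2, Y=1, U=2, Z=0, X=1) weight 1/324
  (W=3, Y=1, U=1, Z=0, X=0) weight 1/135
  … 27 more
Group by U:
  weight(U=1) = 1/15
  weight(U=2) = 13/180
  weight(U=3) = 1/9
Total weight = 1/15 + 13/180 + 1/9 = 1/4
P(U=1 | obs) = 1/15 / 1/4 = 4/15
P(U=2 | obs) = 13/180 / 1/4 = 13/45
P(U=3 | obs) = 1/9 / 1/4 = 4/9
argmax = 3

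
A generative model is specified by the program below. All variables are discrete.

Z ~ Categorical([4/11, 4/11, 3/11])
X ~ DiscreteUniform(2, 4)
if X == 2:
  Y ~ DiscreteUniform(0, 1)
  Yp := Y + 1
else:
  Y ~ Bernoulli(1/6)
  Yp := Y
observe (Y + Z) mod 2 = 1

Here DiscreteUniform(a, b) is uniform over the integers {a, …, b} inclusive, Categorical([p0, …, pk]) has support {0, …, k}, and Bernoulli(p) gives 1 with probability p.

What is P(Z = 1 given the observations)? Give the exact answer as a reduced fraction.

Enumerate traces; 9 have nonzero weight after conditioning:
  (Z=0, X=2, Y=1) weight 2/33
  (Z=0, X=3, Y=1) weight 2/99
  (Z=0, X=4, Y=1) weight 2/99
  (Z=1, X=2, Y=0) weight 2/33
  (Z=1, X=3, Y=0) weight 10/99
  (Z=1, X=4, Y=0) weight 10/99
  (Z=2, X=2, Y=1) weight 1/22
  (Z=2, X=3, Y=1) weight 1/66
  … 1 more
Group by Z:
  weight(Z=0) = 10/99
  weight(Z=1) = 26/99
  weight(Z=2) = 5/66
Total weight = 10/99 + 26/99 + 5/66 = 29/66
P(Z=0 | obs) = 10/99 / 29/66 = 20/87
P(Z=1 | obs) = 26/99 / 29/66 = 52/87
P(Z=2 | obs) = 5/66 / 29/66 = 5/29

P(Z = 1 | obs) = 52/87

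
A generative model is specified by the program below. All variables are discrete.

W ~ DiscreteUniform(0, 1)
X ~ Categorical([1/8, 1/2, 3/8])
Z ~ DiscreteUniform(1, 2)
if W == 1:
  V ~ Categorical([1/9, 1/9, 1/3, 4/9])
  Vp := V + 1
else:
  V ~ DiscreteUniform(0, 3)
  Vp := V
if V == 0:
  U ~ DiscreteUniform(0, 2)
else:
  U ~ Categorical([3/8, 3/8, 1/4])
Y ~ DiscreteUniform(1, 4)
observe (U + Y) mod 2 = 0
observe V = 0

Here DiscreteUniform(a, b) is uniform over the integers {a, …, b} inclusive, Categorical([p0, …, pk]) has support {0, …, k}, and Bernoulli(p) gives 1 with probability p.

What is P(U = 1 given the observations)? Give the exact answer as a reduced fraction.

P(U = 1 | obs) = 1/3

Enumerate traces; 72 have nonzero weight after conditioning:
  (W=0, X=0, Z=1, V=0, U=0, Y=2) weight 1/1536
  (W=0, X=0, Z=1, V=0, U=0, Y=4) weight 1/1536
  (W=0, X=0, Z=1, V=0, U=1, Y=1) weight 1/1536
  (W=0, X=0, Z=1, V=0, U=1, Y=3) weight 1/1536
  (W=0, X=0, Z=1, V=0, U=2, Y=2) weight 1/1536
  (W=0, X=0, Z=1, V=0, U=2, Y=4) weight 1/1536
  (W=0, X=0, Z=2, V=0, U=0, Y=2) weight 1/1536
  (W=0, X=0, Z=2, V=0, U=0, Y=4) weight 1/1536
  … 64 more
Group by U:
  weight(U=0) = 13/432
  weight(U=1) = 13/432
  weight(U=2) = 13/432
Total weight = 13/432 + 13/432 + 13/432 = 13/144
P(U=0 | obs) = 13/432 / 13/144 = 1/3
P(U=1 | obs) = 13/432 / 13/144 = 1/3
P(U=2 | obs) = 13/432 / 13/144 = 1/3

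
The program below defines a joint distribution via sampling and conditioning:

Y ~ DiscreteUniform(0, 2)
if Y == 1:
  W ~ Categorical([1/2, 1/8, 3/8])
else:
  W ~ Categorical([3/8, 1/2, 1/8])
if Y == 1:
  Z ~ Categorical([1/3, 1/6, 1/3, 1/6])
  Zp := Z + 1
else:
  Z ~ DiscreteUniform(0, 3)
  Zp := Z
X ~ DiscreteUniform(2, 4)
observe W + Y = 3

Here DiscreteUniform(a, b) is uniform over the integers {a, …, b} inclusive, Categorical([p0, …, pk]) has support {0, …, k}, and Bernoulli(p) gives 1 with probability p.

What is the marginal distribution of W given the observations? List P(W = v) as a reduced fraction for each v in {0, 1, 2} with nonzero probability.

Enumerate traces; 24 have nonzero weight after conditioning:
  (Y=1, W=2, Z=0, X=2) weight 1/72
  (Y=1, W=2, Z=0, X=3) weight 1/72
  (Y=1, W=2, Z=0, X=4) weight 1/72
  (Y=1, W=2, Z=1, X=2) weight 1/144
  (Y=1, W=2, Z=1, X=3) weight 1/144
  (Y=1, W=2, Z=1, X=4) weight 1/144
  (Y=1, W=2, Z=2, X=2) weight 1/72
  (Y=1, W=2, Z=2, X=3) weight 1/72
  (Y=2, W=1, Z=0, X=2) weight 1/72
  … 15 more
Group by W:
  weight(W=1) = 1/6
  weight(W=2) = 1/8
Total weight = 1/6 + 1/8 = 7/24
P(W=1 | obs) = 1/6 / 7/24 = 4/7
P(W=2 | obs) = 1/8 / 7/24 = 3/7

P(W=1) = 4/7, P(W=2) = 3/7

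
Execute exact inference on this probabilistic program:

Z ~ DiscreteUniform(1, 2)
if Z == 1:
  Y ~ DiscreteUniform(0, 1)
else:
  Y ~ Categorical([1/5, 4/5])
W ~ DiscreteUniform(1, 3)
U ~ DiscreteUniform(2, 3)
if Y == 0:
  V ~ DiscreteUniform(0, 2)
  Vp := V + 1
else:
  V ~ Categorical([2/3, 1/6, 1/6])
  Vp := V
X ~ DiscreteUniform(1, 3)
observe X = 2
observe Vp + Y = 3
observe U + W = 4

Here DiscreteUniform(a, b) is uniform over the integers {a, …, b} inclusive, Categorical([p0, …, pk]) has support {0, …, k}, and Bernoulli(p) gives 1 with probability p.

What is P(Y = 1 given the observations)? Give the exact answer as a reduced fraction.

P(Y = 1 | obs) = 13/27

Enumerate traces; 8 have nonzero weight after conditioning:
  (Z=1, Y=0, W=1, U=3, V=2, X=2) weight 1/216
  (Z=1, Y=0, W=2, U=2, V=2, X=2) weight 1/216
  (Z=1, Y=1, W=1, U=3, V=2, X=2) weight 1/432
  (Z=1, Y=1, W=2, U=2, V=2, X=2) weight 1/432
  (Z=2, Y=0, W=1, U=3, V=2, X=2) weight 1/540
  (Z=2, Y=0, W=2, U=2, V=2, X=2) weight 1/540
  (Z=2, Y=1, W=1, U=3, V=2, X=2) weight 1/270
  (Z=2, Y=1, W=2, U=2, V=2, X=2) weight 1/270
Group by Y:
  weight(Y=0) = 7/540
  weight(Y=1) = 13/1080
Total weight = 7/540 + 13/1080 = 1/40
P(Y=0 | obs) = 7/540 / 1/40 = 14/27
P(Y=1 | obs) = 13/1080 / 1/40 = 13/27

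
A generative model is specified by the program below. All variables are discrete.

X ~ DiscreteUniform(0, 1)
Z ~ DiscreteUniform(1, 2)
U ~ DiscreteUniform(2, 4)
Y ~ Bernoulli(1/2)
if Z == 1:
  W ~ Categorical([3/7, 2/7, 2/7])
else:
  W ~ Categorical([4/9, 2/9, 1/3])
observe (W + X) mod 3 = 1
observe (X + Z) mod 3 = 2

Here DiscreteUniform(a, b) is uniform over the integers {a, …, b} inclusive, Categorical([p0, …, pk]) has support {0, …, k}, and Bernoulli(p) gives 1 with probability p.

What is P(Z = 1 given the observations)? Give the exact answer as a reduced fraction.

P(Z = 1 | obs) = 27/41

Enumerate traces; 12 have nonzero weight after conditioning:
  (X=0, Z=2, U=2, Y=0, W=1) weight 1/108
  (X=0, Z=2, U=2, Y=1, W=1) weight 1/108
  (X=0, Z=2, U=3, Y=0, W=1) weight 1/108
  (X=0, Z=2, U=3, Y=1, W=1) weight 1/108
  (X=0, Z=2, U=4, Y=0, W=1) weight 1/108
  (X=0, Z=2, U=4, Y=1, W=1) weight 1/108
  (X=1, Z=1, U=2, Y=0, W=0) weight 1/56
  (X=1, Z=1, U=2, Y=1, W=0) weight 1/56
  … 4 more
Group by Z:
  weight(Z=1) = 3/28
  weight(Z=2) = 1/18
Total weight = 3/28 + 1/18 = 41/252
P(Z=1 | obs) = 3/28 / 41/252 = 27/41
P(Z=2 | obs) = 1/18 / 41/252 = 14/41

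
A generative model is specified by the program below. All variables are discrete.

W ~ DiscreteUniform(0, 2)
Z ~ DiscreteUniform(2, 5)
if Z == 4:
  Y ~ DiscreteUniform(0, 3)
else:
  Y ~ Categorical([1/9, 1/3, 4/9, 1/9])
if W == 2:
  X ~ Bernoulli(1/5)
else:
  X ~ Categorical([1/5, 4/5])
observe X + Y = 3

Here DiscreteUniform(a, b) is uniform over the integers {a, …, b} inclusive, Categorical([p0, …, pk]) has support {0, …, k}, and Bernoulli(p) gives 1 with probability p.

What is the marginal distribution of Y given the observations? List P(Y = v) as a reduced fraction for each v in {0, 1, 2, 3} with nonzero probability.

P(Y=2) = 57/71, P(Y=3) = 14/71

Enumerate traces; 24 have nonzero weight after conditioning:
  (W=0, Z=2, Y=2, X=1) weight 4/135
  (W=0, Z=2, Y=3, X=0) weight 1/540
  (W=0, Z=3, Y=2, X=1) weight 4/135
  (W=0, Z=3, Y=3, X=0) weight 1/540
  (W=0, Z=4, Y=2, X=1) weight 1/60
  (W=0, Z=4, Y=3, X=0) weight 1/240
  (W=0, Z=5, Y=2, X=1) weight 4/135
  (W=0, Z=5, Y=3, X=0) weight 1/540
  … 16 more
Group by Y:
  weight(Y=2) = 19/80
  weight(Y=3) = 7/120
Total weight = 19/80 + 7/120 = 71/240
P(Y=2 | obs) = 19/80 / 71/240 = 57/71
P(Y=3 | obs) = 7/120 / 71/240 = 14/71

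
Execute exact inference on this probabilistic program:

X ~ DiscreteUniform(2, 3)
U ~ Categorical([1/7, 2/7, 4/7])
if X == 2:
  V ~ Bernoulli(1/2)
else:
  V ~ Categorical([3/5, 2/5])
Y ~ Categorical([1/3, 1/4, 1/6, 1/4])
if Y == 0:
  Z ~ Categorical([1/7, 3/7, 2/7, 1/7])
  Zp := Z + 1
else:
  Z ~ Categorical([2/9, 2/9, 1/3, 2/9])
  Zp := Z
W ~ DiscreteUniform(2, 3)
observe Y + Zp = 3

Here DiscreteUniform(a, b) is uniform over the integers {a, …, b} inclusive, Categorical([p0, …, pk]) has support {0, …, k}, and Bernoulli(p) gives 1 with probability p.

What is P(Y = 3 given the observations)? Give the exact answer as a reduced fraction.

P(Y = 3 | obs) = 42/205

Enumerate traces; 96 have nonzero weight after conditioning:
  (X=2, U=0, V=0, Y=0, Z=2, W=2) weight 1/588
  (X=2, U=0, V=0, Y=0, Z=2, W=3) weight 1/588
  (X=2, U=0, V=0, Y=1, Z=2, W=2) weight 1/672
  (X=2, U=0, V=0, Y=1, Z=2, W=3) weight 1/672
  (X=2, U=0, V=0, Y=2, Z=1, W=2) weight 1/1512
  (X=2, U=0, V=0, Y=2, Z=1, W=3) weight 1/1512
  (X=2, U=0, V=0, Y=3, Z=0, W=2) weight 1/1008
  (X=2, U=0, V=0, Y=3, Z=0, W=3) weight 1/1008
  … 88 more
Group by Y:
  weight(Y=0) = 2/21
  weight(Y=1) = 1/12
  weight(Y=2) = 1/27
  weight(Y=3) = 1/18
Total weight = 2/21 + 1/12 + 1/27 + 1/18 = 205/756
P(Y=0 | obs) = 2/21 / 205/756 = 72/205
P(Y=1 | obs) = 1/12 / 205/756 = 63/205
P(Y=2 | obs) = 1/27 / 205/756 = 28/205
P(Y=3 | obs) = 1/18 / 205/756 = 42/205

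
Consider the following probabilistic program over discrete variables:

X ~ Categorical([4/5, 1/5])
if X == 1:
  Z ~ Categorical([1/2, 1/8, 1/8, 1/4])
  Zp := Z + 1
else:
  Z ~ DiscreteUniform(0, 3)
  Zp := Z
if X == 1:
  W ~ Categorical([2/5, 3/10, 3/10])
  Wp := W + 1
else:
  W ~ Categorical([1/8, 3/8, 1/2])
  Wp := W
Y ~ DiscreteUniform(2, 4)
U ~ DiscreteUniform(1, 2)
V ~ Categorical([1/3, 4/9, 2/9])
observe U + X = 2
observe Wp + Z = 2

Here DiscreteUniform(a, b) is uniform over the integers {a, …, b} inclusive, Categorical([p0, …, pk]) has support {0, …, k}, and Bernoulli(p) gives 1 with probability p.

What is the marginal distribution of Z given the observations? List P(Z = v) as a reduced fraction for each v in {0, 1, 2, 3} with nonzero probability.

Enumerate traces; 45 have nonzero weight after conditioning:
  (X=0, Z=0, W=2, Y=2, U=2, V=0) weight 1/180
  (X=0, Z=0, W=2, Y=2, U=2, V=1) weight 1/135
  (X=0, Z=0, W=2, Y=2, U=2, V=2) weight 1/270
  (X=0, Z=0, W=2, Y=3, U=2, V=0) weight 1/180
  (X=0, Z=0, W=2, Y=3, U=2, V=1) weight 1/135
  (X=0, Z=0, W=2, Y=3, U=2, V=2) weight 1/270
  (X=0, Z=0, W=2, Y=4, U=2, V=0) weight 1/180
  (X=0, Z=0, W=2, Y=4, U=2, V=1) weight 1/135
  (X=0, Z=1, W=1, Y=2, U=2, V=0) weight 1/240
  (X=0, Z=2, W=0, Y=2, U=2, V=0) weight 1/720
  … 35 more
Group by Z:
  weight(Z=0) = 13/200
  weight(Z=1) = 17/400
  weight(Z=2) = 1/80
Total weight = 13/200 + 17/400 + 1/80 = 3/25
P(Z=0 | obs) = 13/200 / 3/25 = 13/24
P(Z=1 | obs) = 17/400 / 3/25 = 17/48
P(Z=2 | obs) = 1/80 / 3/25 = 5/48

P(Z=0) = 13/24, P(Z=1) = 17/48, P(Z=2) = 5/48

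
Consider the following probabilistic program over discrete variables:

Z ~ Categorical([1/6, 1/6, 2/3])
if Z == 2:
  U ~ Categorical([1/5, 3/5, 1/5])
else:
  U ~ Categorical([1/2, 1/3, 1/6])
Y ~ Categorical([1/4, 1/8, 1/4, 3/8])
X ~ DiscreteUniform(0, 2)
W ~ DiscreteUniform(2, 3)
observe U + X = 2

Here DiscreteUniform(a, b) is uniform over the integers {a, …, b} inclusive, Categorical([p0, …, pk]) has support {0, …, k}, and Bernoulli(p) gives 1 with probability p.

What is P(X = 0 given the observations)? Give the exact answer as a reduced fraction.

P(X = 0 | obs) = 17/90

Enumerate traces; 72 have nonzero weight after conditioning:
  (Z=0, U=0, Y=0, X=2, W=2) weight 1/288
  (Z=0, U=0, Y=0, X=2, W=3) weight 1/288
  (Z=0, U=0, Y=1, X=2, W=2) weight 1/576
  (Z=0, U=0, Y=1, X=2, W=3) weight 1/576
  (Z=0, U=0, Y=2, X=2, W=2) weight 1/288
  (Z=0, U=0, Y=2, X=2, W=3) weight 1/288
  (Z=0, U=0, Y=3, X=2, W=2) weight 1/192
  (Z=0, U=0, Y=3, X=2, W=3) weight 1/192
  (Z=0, U=1, Y=0, X=1, W=2) weight 1/432
  (Z=0, U=2, Y=0, X=0, W=2) weight 1/864
  … 62 more
Group by X:
  weight(X=0) = 17/270
  weight(X=1) = 23/135
  weight(X=2) = 1/10
Total weight = 17/270 + 23/135 + 1/10 = 1/3
P(X=0 | obs) = 17/270 / 1/3 = 17/90
P(X=1 | obs) = 23/135 / 1/3 = 23/45
P(X=2 | obs) = 1/10 / 1/3 = 3/10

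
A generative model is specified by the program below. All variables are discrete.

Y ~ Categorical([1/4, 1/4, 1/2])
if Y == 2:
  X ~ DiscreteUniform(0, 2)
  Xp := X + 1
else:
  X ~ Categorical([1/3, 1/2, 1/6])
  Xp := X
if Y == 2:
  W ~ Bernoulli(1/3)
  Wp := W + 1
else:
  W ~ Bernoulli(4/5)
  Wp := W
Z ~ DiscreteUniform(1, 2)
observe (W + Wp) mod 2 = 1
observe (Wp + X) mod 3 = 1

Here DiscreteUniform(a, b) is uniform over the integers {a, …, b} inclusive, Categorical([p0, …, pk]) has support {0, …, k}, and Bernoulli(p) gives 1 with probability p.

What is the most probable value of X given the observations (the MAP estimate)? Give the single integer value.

argmax_v P(X = v | obs) = 0

Enumerate traces; 4 have nonzero weight after conditioning:
  (Y=2, X=0, W=0, Z=1) weight 1/18
  (Y=2, X=0, W=0, Z=2) weight 1/18
  (Y=2, X=2, W=1, Z=1) weight 1/36
  (Y=2, X=2, W=1, Z=2) weight 1/36
Group by X:
  weight(X=0) = 1/9
  weight(X=2) = 1/18
Total weight = 1/9 + 1/18 = 1/6
P(X=0 | obs) = 1/9 / 1/6 = 2/3
P(X=2 | obs) = 1/18 / 1/6 = 1/3
argmax = 0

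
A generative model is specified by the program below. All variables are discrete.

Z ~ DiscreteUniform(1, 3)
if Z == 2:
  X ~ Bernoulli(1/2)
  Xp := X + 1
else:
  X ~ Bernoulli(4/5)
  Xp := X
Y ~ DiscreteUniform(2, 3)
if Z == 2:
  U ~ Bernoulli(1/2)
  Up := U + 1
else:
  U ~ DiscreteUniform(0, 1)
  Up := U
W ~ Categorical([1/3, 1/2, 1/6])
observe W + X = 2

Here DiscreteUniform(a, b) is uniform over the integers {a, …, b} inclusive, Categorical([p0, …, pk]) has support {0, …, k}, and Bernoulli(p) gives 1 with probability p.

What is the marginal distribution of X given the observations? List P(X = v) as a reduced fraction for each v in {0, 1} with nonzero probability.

P(X=0) = 1/8, P(X=1) = 7/8

Enumerate traces; 24 have nonzero weight after conditioning:
  (Z=1, X=0, Y=2, U=0, W=2) weight 1/360
  (Z=1, X=0, Y=2, U=1, W=2) weight 1/360
  (Z=1, X=0, Y=3, U=0, W=2) weight 1/360
  (Z=1, X=0, Y=3, U=1, W=2) weight 1/360
  (Z=1, X=1, Y=2, U=0, W=1) weight 1/30
  (Z=1, X=1, Y=2, U=1, W=1) weight 1/30
  (Z=1, X=1, Y=3, U=0, W=1) weight 1/30
  (Z=1, X=1, Y=3, U=1, W=1) weight 1/30
  … 16 more
Group by X:
  weight(X=0) = 1/20
  weight(X=1) = 7/20
Total weight = 1/20 + 7/20 = 2/5
P(X=0 | obs) = 1/20 / 2/5 = 1/8
P(X=1 | obs) = 7/20 / 2/5 = 7/8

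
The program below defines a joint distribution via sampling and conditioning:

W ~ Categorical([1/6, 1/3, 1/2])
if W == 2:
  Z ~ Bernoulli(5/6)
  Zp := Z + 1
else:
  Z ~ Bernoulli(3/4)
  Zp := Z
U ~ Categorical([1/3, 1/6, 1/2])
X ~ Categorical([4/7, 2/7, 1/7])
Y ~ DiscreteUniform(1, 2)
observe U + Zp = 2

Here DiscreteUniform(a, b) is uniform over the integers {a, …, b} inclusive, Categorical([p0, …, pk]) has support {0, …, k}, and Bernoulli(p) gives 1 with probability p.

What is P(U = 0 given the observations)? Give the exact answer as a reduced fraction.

Enumerate traces; 36 have nonzero weight after conditioning:
  (W=0, Z=0, U=2, X=0, Y=1) weight 1/168
  (W=0, Z=0, U=2, X=0, Y=2) weight 1/168
  (W=0, Z=0, U=2, X=1, Y=1) weight 1/336
  (W=0, Z=0, U=2, X=1, Y=2) weight 1/336
  (W=0, Z=0, U=2, X=2, Y=1) weight 1/672
  (W=0, Z=0, U=2, X=2, Y=2) weight 1/672
  (W=0, Z=1, U=1, X=0, Y=1) weight 1/168
  (W=0, Z=1, U=1, X=0, Y=2) weight 1/168
  (W=2, Z=1, U=0, X=0, Y=1) weight 5/126
  … 27 more
Group by U:
  weight(U=0) = 5/36
  weight(U=1) = 11/144
  weight(U=2) = 1/16
Total weight = 5/36 + 11/144 + 1/16 = 5/18
P(U=0 | obs) = 5/36 / 5/18 = 1/2
P(U=1 | obs) = 11/144 / 5/18 = 11/40
P(U=2 | obs) = 1/16 / 5/18 = 9/40

P(U = 0 | obs) = 1/2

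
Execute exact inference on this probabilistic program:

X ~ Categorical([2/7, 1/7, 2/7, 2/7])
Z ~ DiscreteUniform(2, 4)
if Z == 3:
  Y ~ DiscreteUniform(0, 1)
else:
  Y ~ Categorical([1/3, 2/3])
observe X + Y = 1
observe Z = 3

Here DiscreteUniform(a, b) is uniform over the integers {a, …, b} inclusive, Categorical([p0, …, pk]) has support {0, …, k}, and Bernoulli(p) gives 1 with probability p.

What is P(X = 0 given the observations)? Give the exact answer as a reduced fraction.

Enumerate traces; 2 have nonzero weight after conditioning:
  (X=0, Z=3, Y=1) weight 1/21
  (X=1, Z=3, Y=0) weight 1/42
Group by X:
  weight(X=0) = 1/21
  weight(X=1) = 1/42
Total weight = 1/21 + 1/42 = 1/14
P(X=0 | obs) = 1/21 / 1/14 = 2/3
P(X=1 | obs) = 1/42 / 1/14 = 1/3

P(X = 0 | obs) = 2/3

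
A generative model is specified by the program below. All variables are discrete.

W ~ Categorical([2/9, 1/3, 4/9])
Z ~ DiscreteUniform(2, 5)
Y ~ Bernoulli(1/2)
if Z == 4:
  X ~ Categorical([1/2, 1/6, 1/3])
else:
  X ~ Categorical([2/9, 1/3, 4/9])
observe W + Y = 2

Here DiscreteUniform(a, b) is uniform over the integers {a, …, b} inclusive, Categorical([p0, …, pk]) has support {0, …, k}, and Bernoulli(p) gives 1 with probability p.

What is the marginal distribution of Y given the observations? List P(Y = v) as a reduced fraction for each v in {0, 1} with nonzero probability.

P(Y=0) = 4/7, P(Y=1) = 3/7

Enumerate traces; 24 have nonzero weight after conditioning:
  (W=1, Z=2, Y=1, X=0) weight 1/108
  (W=1, Z=2, Y=1, X=1) weight 1/72
  (W=1, Z=2, Y=1, X=2) weight 1/54
  (W=1, Z=3, Y=1, X=0) weight 1/108
  (W=1, Z=3, Y=1, X=1) weight 1/72
  (W=1, Z=3, Y=1, X=2) weight 1/54
  (W=1, Z=4, Y=1, X=0) weight 1/48
  (W=1, Z=4, Y=1, X=1) weight 1/144
  (W=2, Z=2, Y=0, X=0) weight 1/81
  … 15 more
Group by Y:
  weight(Y=0) = 2/9
  weight(Y=1) = 1/6
Total weight = 2/9 + 1/6 = 7/18
P(Y=0 | obs) = 2/9 / 7/18 = 4/7
P(Y=1 | obs) = 1/6 / 7/18 = 3/7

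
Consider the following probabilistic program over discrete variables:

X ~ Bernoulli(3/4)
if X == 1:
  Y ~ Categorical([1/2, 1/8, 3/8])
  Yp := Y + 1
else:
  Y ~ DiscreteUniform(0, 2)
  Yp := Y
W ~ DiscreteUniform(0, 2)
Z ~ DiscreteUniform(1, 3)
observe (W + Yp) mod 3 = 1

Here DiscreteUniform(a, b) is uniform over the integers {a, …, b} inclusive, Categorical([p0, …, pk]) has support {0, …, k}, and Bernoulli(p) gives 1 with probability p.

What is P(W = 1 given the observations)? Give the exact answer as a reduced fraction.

Enumerate traces; 18 have nonzero weight after conditioning:
  (X=0, Y=0, W=1, Z=1) weight 1/108
  (X=0, Y=0, W=1, Z=2) weight 1/108
  (X=0, Y=0, W=1, Z=3) weight 1/108
  (X=0, Y=1, W=0, Z=1) weight 1/108
  (X=0, Y=1, W=0, Z=2) weight 1/108
  (X=0, Y=1, W=0, Z=3) weight 1/108
  (X=0, Y=2, W=2, Z=1) weight 1/108
  (X=0, Y=2, W=2, Z=2) weight 1/108
  … 10 more
Group by W:
  weight(W=0) = 11/72
  weight(W=1) = 35/288
  weight(W=2) = 17/288
Total weight = 11/72 + 35/288 + 17/288 = 1/3
P(W=0 | obs) = 11/72 / 1/3 = 11/24
P(W=1 | obs) = 35/288 / 1/3 = 35/96
P(W=2 | obs) = 17/288 / 1/3 = 17/96

P(W = 1 | obs) = 35/96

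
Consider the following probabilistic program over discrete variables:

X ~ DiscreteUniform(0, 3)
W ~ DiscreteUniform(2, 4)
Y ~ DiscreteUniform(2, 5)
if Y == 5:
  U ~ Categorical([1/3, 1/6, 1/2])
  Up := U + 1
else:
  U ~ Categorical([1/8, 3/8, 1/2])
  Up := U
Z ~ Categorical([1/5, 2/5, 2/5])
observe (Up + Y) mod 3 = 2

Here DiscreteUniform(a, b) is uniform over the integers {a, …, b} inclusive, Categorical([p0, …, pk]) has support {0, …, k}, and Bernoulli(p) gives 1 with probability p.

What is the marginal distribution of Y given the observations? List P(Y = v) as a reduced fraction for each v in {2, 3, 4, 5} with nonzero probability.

Enumerate traces; 144 have nonzero weight after conditioning:
  (X=0, W=2, Y=2, U=0, Z=0) weight 1/1920
  (X=0, W=2, Y=2, U=0, Z=1) weight 1/960
  (X=0, W=2, Y=2, U=0, Z=2) weight 1/960
  (X=0, W=2, Y=3, U=2, Z=0) weight 1/480
  (X=0, W=2, Y=3, U=2, Z=1) weight 1/240
  (X=0, W=2, Y=3, U=2, Z=2) weight 1/240
  (X=0, W=2, Y=4, U=1, Z=0) weight 1/640
  (X=0, W=2, Y=4, U=1, Z=1) weight 1/320
  (X=0, W=2, Y=5, U=2, Z=0) weight 1/480
  … 135 more
Group by Y:
  weight(Y=2) = 1/32
  weight(Y=3) = 1/8
  weight(Y=4) = 3/32
  weight(Y=5) = 1/8
Total weight = 1/32 + 1/8 + 3/32 + 1/8 = 3/8
P(Y=2 | obs) = 1/32 / 3/8 = 1/12
P(Y=3 | obs) = 1/8 / 3/8 = 1/3
P(Y=4 | obs) = 3/32 / 3/8 = 1/4
P(Y=5 | obs) = 1/8 / 3/8 = 1/3

P(Y=2) = 1/12, P(Y=3) = 1/3, P(Y=4) = 1/4, P(Y=5) = 1/3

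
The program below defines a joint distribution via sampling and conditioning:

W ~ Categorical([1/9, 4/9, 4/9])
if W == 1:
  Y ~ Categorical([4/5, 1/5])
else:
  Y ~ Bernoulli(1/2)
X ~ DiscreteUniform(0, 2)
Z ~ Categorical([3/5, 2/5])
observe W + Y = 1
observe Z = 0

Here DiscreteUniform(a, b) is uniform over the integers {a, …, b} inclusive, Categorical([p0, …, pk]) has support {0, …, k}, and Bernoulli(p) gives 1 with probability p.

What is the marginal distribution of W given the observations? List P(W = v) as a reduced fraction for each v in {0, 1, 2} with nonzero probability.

Enumerate traces; 6 have nonzero weight after conditioning:
  (W=0, Y=1, X=0, Z=0) weight 1/90
  (W=0, Y=1, X=1, Z=0) weight 1/90
  (W=0, Y=1, X=2, Z=0) weight 1/90
  (W=1, Y=0, X=0, Z=0) weight 16/225
  (W=1, Y=0, X=1, Z=0) weight 16/225
  (W=1, Y=0, X=2, Z=0) weight 16/225
Group by W:
  weight(W=0) = 1/30
  weight(W=1) = 16/75
Total weight = 1/30 + 16/75 = 37/150
P(W=0 | obs) = 1/30 / 37/150 = 5/37
P(W=1 | obs) = 16/75 / 37/150 = 32/37

P(W=0) = 5/37, P(W=1) = 32/37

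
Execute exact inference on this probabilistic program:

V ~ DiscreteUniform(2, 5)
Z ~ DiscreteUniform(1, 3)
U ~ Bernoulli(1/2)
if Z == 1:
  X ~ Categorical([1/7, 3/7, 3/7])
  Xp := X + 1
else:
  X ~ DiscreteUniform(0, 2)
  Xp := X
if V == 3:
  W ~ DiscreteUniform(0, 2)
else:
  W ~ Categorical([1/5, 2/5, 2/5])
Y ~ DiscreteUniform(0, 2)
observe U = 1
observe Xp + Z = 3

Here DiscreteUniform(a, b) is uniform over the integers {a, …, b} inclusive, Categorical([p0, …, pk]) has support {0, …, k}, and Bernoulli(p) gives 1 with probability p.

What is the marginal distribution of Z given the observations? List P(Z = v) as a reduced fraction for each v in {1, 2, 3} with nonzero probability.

Enumerate traces; 108 have nonzero weight after conditioning:
  (V=2, Z=1, U=1, X=1, W=0, Y=0) weight 1/840
  (V=2, Z=1, U=1, X=1, W=0, Y=1) weight 1/840
  (V=2, Z=1, U=1, X=1, W=0, Y=2) weight 1/840
  (V=2, Z=1, U=1, X=1, W=1, Y=0) weight 1/420
  (V=2, Z=1, U=1, X=1, W=1, Y=1) weight 1/420
  (V=2, Z=1, U=1, X=1, W=1, Y=2) weight 1/420
  (V=2, Z=1, U=1, X=1, W=2, Y=0) weight 1/420
  (V=2, Z=1, U=1, X=1, W=2, Y=1) weight 1/420
  (V=2, Z=2, U=1, X=1, W=0, Y=0) weight 1/1080
  (V=2, Z=3, U=1, X=0, W=0, Y=0) weight 1/1080
  … 98 more
Group by Z:
  weight(Z=1) = 1/14
  weight(Z=2) = 1/18
  weight(Z=3) = 1/18
Total weight = 1/14 + 1/18 + 1/18 = 23/126
P(Z=1 | obs) = 1/14 / 23/126 = 9/23
P(Z=2 | obs) = 1/18 / 23/126 = 7/23
P(Z=3 | obs) = 1/18 / 23/126 = 7/23

P(Z=1) = 9/23, P(Z=2) = 7/23, P(Z=3) = 7/23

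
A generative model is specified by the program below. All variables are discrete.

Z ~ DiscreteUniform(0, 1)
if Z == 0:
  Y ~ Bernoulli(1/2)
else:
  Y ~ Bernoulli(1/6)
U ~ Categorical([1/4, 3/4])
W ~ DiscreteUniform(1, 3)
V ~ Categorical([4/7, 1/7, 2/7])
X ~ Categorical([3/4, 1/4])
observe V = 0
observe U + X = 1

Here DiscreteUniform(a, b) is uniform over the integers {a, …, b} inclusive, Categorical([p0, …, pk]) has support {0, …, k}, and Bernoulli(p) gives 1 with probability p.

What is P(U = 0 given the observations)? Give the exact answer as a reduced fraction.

P(U = 0 | obs) = 1/10

Enumerate traces; 24 have nonzero weight after conditioning:
  (Z=0, Y=0, U=0, W=1, V=0, X=1) weight 1/336
  (Z=0, Y=0, U=0, W=2, V=0, X=1) weight 1/336
  (Z=0, Y=0, U=0, W=3, V=0, X=1) weight 1/336
  (Z=0, Y=0, U=1, W=1, V=0, X=0) weight 3/112
  (Z=0, Y=0, U=1, W=2, V=0, X=0) weight 3/112
  (Z=0, Y=0, U=1, W=3, V=0, X=0) weight 3/112
  (Z=0, Y=1, U=0, W=1, V=0, X=1) weight 1/336
  (Z=0, Y=1, U=0, W=2, V=0, X=1) weight 1/336
  … 16 more
Group by U:
  weight(U=0) = 1/28
  weight(U=1) = 9/28
Total weight = 1/28 + 9/28 = 5/14
P(U=0 | obs) = 1/28 / 5/14 = 1/10
P(U=1 | obs) = 9/28 / 5/14 = 9/10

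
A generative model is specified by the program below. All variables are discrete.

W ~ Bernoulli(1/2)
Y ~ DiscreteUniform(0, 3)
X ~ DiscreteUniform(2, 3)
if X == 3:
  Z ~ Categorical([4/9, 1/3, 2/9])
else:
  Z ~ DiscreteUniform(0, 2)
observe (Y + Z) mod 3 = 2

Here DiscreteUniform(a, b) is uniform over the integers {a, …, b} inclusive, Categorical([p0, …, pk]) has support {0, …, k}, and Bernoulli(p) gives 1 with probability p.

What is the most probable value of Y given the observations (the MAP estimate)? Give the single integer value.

argmax_v P(Y = v | obs) = 2

Enumerate traces; 16 have nonzero weight after conditioning:
  (W=0, Y=0, X=2, Z=2) weight 1/48
  (W=0, Y=0, X=3, Z=2) weight 1/72
  (W=0, Y=1, X=2, Z=1) weight 1/48
  (W=0, Y=1, X=3, Z=1) weight 1/48
  (W=0, Y=2, X=2, Z=0) weight 1/48
  (W=0, Y=2, X=3, Z=0) weight 1/36
  (W=0, Y=3, X=2, Z=2) weight 1/48
  (W=0, Y=3, X=3, Z=2) weight 1/72
  … 8 more
Group by Y:
  weight(Y=0) = 5/72
  weight(Y=1) = 1/12
  weight(Y=2) = 7/72
  weight(Y=3) = 5/72
Total weight = 5/72 + 1/12 + 7/72 + 5/72 = 23/72
P(Y=0 | obs) = 5/72 / 23/72 = 5/23
P(Y=1 | obs) = 1/12 / 23/72 = 6/23
P(Y=2 | obs) = 7/72 / 23/72 = 7/23
P(Y=3 | obs) = 5/72 / 23/72 = 5/23
argmax = 2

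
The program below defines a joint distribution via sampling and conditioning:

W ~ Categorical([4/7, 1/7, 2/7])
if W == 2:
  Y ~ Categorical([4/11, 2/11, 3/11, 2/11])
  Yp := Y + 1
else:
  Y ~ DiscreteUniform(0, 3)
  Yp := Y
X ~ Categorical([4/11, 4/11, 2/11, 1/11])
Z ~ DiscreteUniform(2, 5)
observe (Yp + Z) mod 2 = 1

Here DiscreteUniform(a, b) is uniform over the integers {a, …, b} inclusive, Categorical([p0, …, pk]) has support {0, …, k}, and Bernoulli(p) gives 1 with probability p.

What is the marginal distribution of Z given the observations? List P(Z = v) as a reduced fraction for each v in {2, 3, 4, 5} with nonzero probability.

Enumerate traces; 96 have nonzero weight after conditioning:
  (W=0, Y=0, X=0, Z=3) weight 1/77
  (W=0, Y=0, X=0, Z=5) weight 1/77
  (W=0, Y=0, X=1, Z=3) weight 1/77
  (W=0, Y=0, X=1, Z=5) weight 1/77
  (W=0, Y=0, X=2, Z=3) weight 1/154
  (W=0, Y=0, X=2, Z=5) weight 1/154
  (W=0, Y=0, X=3, Z=3) weight 1/308
  (W=0, Y=0, X=3, Z=5) weight 1/308
  (W=0, Y=1, X=0, Z=2) weight 1/77
  (W=0, Y=1, X=0, Z=4) weight 1/77
  … 86 more
Group by Z:
  weight(Z=2) = 83/616
  weight(Z=3) = 71/616
  weight(Z=4) = 83/616
  weight(Z=5) = 71/616
Total weight = 83/616 + 71/616 + 83/616 + 71/616 = 1/2
P(Z=2 | obs) = 83/616 / 1/2 = 83/308
P(Z=3 | obs) = 71/616 / 1/2 = 71/308
P(Z=4 | obs) = 83/616 / 1/2 = 83/308
P(Z=5 | obs) = 71/616 / 1/2 = 71/308

P(Z=2) = 83/308, P(Z=3) = 71/308, P(Z=4) = 83/308, P(Z=5) = 71/308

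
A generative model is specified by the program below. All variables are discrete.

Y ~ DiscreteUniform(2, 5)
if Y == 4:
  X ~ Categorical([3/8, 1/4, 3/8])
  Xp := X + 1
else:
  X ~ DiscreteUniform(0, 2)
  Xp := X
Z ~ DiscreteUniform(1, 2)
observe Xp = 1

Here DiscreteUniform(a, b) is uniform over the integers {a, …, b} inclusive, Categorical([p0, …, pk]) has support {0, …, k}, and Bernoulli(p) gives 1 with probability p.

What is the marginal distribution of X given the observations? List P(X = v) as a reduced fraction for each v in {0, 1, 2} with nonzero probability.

P(X=0) = 3/11, P(X=1) = 8/11

Enumerate traces; 8 have nonzero weight after conditioning:
  (Y=2, X=1, Z=1) weight 1/24
  (Y=2, X=1, Z=2) weight 1/24
  (Y=3, X=1, Z=1) weight 1/24
  (Y=3, X=1, Z=2) weight 1/24
  (Y=4, X=0, Z=1) weight 3/64
  (Y=4, X=0, Z=2) weight 3/64
  (Y=5, X=1, Z=1) weight 1/24
  (Y=5, X=1, Z=2) weight 1/24
Group by X:
  weight(X=0) = 3/32
  weight(X=1) = 1/4
Total weight = 3/32 + 1/4 = 11/32
P(X=0 | obs) = 3/32 / 11/32 = 3/11
P(X=1 | obs) = 1/4 / 11/32 = 8/11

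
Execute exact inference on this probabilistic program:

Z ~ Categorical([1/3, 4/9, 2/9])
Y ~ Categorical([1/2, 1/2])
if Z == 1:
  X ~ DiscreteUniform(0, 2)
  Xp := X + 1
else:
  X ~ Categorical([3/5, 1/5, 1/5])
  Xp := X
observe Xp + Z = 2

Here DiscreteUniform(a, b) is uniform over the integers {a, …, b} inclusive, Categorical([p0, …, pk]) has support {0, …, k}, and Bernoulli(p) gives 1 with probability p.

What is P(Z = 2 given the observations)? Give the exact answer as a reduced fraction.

Enumerate traces; 6 have nonzero weight after conditioning:
  (Z=0, Y=0, X=2) weight 1/30
  (Z=0, Y=1, X=2) weight 1/30
  (Z=1, Y=0, X=0) weight 2/27
  (Z=1, Y=1, X=0) weight 2/27
  (Z=2, Y=0, X=0) weight 1/15
  (Z=2, Y=1, X=0) weight 1/15
Group by Z:
  weight(Z=0) = 1/15
  weight(Z=1) = 4/27
  weight(Z=2) = 2/15
Total weight = 1/15 + 4/27 + 2/15 = 47/135
P(Z=0 | obs) = 1/15 / 47/135 = 9/47
P(Z=1 | obs) = 4/27 / 47/135 = 20/47
P(Z=2 | obs) = 2/15 / 47/135 = 18/47

P(Z = 2 | obs) = 18/47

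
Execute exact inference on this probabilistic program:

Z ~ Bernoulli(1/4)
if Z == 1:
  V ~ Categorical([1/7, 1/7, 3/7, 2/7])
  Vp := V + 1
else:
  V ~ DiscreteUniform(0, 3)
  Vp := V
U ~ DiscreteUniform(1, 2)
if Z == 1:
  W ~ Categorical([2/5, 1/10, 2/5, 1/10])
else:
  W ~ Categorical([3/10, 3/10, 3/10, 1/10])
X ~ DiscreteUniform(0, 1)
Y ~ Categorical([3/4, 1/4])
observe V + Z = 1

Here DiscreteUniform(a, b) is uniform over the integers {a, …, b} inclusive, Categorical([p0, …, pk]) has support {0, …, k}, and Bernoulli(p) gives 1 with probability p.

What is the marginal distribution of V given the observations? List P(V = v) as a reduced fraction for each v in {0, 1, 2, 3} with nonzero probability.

P(V=0) = 4/25, P(V=1) = 21/25

Enumerate traces; 64 have nonzero weight after conditioning:
  (Z=0, V=1, U=1, W=0, X=0, Y=0) weight 27/2560
  (Z=0, V=1, U=1, W=0, X=0, Y=1) weight 9/2560
  (Z=0, V=1, U=1, W=0, X=1, Y=0) weight 27/2560
  (Z=0, V=1, U=1, W=0, X=1, Y=1) weight 9/2560
  (Z=0, V=1, U=1, W=1, X=0, Y=0) weight 27/2560
  (Z=0, V=1, U=1, W=1, X=0, Y=1) weight 9/2560
  (Z=0, V=1, U=1, W=1, X=1, Y=0) weight 27/2560
  (Z=0, V=1, U=1, W=1, X=1, Y=1) weight 9/2560
  (Z=1, V=0, U=1, W=0, X=0, Y=0) weight 3/1120
  … 55 more
Group by V:
  weight(V=0) = 1/28
  weight(V=1) = 3/16
Total weight = 1/28 + 3/16 = 25/112
P(V=0 | obs) = 1/28 / 25/112 = 4/25
P(V=1 | obs) = 3/16 / 25/112 = 21/25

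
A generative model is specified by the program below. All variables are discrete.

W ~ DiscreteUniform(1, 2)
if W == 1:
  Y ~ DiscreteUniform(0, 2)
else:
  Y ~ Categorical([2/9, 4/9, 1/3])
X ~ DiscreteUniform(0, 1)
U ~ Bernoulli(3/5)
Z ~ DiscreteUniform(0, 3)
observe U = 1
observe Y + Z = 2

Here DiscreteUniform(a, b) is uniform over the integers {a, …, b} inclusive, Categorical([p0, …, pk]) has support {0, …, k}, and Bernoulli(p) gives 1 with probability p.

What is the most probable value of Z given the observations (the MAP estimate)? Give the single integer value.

Enumerate traces; 12 have nonzero weight after conditioning:
  (W=1, Y=0, X=0, U=1, Z=2) weight 1/80
  (W=1, Y=0, X=1, U=1, Z=2) weight 1/80
  (W=1, Y=1, X=0, U=1, Z=1) weight 1/80
  (W=1, Y=1, X=1, U=1, Z=1) weight 1/80
  (W=1, Y=2, X=0, U=1, Z=0) weight 1/80
  (W=1, Y=2, X=1, U=1, Z=0) weight 1/80
  (W=2, Y=0, X=0, U=1, Z=2) weight 1/120
  (W=2, Y=0, X=1, U=1, Z=2) weight 1/120
  … 4 more
Group by Z:
  weight(Z=0) = 1/20
  weight(Z=1) = 7/120
  weight(Z=2) = 1/24
Total weight = 1/20 + 7/120 + 1/24 = 3/20
P(Z=0 | obs) = 1/20 / 3/20 = 1/3
P(Z=1 | obs) = 7/120 / 3/20 = 7/18
P(Z=2 | obs) = 1/24 / 3/20 = 5/18
argmax = 1

argmax_v P(Z = v | obs) = 1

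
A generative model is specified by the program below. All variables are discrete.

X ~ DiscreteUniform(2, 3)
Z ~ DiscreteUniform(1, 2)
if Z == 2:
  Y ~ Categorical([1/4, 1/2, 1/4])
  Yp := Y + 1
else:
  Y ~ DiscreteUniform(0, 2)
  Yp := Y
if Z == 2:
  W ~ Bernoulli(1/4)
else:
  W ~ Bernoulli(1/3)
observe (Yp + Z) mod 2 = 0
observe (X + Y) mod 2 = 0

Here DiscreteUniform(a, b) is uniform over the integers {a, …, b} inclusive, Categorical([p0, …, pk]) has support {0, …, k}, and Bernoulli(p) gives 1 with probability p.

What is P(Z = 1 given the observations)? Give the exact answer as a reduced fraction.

Enumerate traces; 4 have nonzero weight after conditioning:
  (X=3, Z=1, Y=1, W=0) weight 1/18
  (X=3, Z=1, Y=1, W=1) weight 1/36
  (X=3, Z=2, Y=1, W=0) weight 3/32
  (X=3, Z=2, Y=1, W=1) weight 1/32
Group by Z:
  weight(Z=1) = 1/12
  weight(Z=2) = 1/8
Total weight = 1/12 + 1/8 = 5/24
P(Z=1 | obs) = 1/12 / 5/24 = 2/5
P(Z=2 | obs) = 1/8 / 5/24 = 3/5

P(Z = 1 | obs) = 2/5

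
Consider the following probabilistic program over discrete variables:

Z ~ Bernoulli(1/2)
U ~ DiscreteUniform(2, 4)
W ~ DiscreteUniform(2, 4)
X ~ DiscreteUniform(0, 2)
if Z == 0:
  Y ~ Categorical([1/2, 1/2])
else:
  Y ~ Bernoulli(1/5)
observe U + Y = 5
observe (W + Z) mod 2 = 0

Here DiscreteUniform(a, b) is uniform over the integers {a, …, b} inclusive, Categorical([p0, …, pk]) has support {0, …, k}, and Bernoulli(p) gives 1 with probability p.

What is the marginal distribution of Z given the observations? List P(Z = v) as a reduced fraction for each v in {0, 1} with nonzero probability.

P(Z=0) = 5/6, P(Z=1) = 1/6

Enumerate traces; 9 have nonzero weight after conditioning:
  (Z=0, U=4, W=2, X=0, Y=1) weight 1/108
  (Z=0, U=4, W=2, X=1, Y=1) weight 1/108
  (Z=0, U=4, W=2, X=2, Y=1) weight 1/108
  (Z=0, U=4, W=4, X=0, Y=1) weight 1/108
  (Z=0, U=4, W=4, X=1, Y=1) weight 1/108
  (Z=0, U=4, W=4, X=2, Y=1) weight 1/108
  (Z=1, U=4, W=3, X=0, Y=1) weight 1/270
  (Z=1, U=4, W=3, X=1, Y=1) weight 1/270
  … 1 more
Group by Z:
  weight(Z=0) = 1/18
  weight(Z=1) = 1/90
Total weight = 1/18 + 1/90 = 1/15
P(Z=0 | obs) = 1/18 / 1/15 = 5/6
P(Z=1 | obs) = 1/90 / 1/15 = 1/6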